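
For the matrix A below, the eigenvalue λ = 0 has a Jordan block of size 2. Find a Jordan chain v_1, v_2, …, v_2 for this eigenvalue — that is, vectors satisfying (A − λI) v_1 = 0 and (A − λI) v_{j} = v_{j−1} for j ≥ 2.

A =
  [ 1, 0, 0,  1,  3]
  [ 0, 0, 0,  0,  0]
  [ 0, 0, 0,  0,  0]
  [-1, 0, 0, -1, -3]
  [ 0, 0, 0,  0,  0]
A Jordan chain for λ = 0 of length 2:
v_1 = (1, 0, 0, -1, 0)ᵀ
v_2 = (1, 0, 0, 0, 0)ᵀ

Let N = A − (0)·I. We want v_2 with N^2 v_2 = 0 but N^1 v_2 ≠ 0; then v_{j-1} := N · v_j for j = 2, …, 2.

Pick v_2 = (1, 0, 0, 0, 0)ᵀ.
Then v_1 = N · v_2 = (1, 0, 0, -1, 0)ᵀ.

Sanity check: (A − (0)·I) v_1 = (0, 0, 0, 0, 0)ᵀ = 0. ✓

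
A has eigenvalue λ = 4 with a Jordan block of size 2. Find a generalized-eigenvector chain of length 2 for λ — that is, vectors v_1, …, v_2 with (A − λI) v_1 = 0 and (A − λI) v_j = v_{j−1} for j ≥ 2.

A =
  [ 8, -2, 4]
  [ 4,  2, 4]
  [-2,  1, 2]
A Jordan chain for λ = 4 of length 2:
v_1 = (4, 4, -2)ᵀ
v_2 = (1, 0, 0)ᵀ

Let N = A − (4)·I. We want v_2 with N^2 v_2 = 0 but N^1 v_2 ≠ 0; then v_{j-1} := N · v_j for j = 2, …, 2.

Pick v_2 = (1, 0, 0)ᵀ.
Then v_1 = N · v_2 = (4, 4, -2)ᵀ.

Sanity check: (A − (4)·I) v_1 = (0, 0, 0)ᵀ = 0. ✓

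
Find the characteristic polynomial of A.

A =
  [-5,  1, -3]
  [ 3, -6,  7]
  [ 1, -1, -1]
x^3 + 12*x^2 + 48*x + 64

Expanding det(x·I − A) (e.g. by cofactor expansion or by noting that A is similar to its Jordan form J, which has the same characteristic polynomial as A) gives
  χ_A(x) = x^3 + 12*x^2 + 48*x + 64
which factors as (x + 4)^3. The eigenvalues (with algebraic multiplicities) are λ = -4 with multiplicity 3.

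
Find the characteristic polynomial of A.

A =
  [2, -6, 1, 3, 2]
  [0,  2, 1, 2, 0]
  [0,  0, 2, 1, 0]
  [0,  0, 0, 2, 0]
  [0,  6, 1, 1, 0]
x^5 - 8*x^4 + 24*x^3 - 32*x^2 + 16*x

Expanding det(x·I − A) (e.g. by cofactor expansion or by noting that A is similar to its Jordan form J, which has the same characteristic polynomial as A) gives
  χ_A(x) = x^5 - 8*x^4 + 24*x^3 - 32*x^2 + 16*x
which factors as x*(x - 2)^4. The eigenvalues (with algebraic multiplicities) are λ = 0 with multiplicity 1, λ = 2 with multiplicity 4.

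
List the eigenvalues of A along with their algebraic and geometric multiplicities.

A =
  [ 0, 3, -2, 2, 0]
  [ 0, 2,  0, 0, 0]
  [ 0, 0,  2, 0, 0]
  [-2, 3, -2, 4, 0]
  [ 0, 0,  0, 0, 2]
λ = 2: alg = 5, geom = 4

Step 1 — factor the characteristic polynomial to read off the algebraic multiplicities:
  χ_A(x) = (x - 2)^5

Step 2 — compute geometric multiplicities via the rank-nullity identity g(λ) = n − rank(A − λI):
  rank(A − (2)·I) = 1, so dim ker(A − (2)·I) = n − 1 = 4

Summary:
  λ = 2: algebraic multiplicity = 5, geometric multiplicity = 4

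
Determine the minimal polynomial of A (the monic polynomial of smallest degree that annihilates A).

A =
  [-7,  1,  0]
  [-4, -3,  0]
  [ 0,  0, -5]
x^2 + 10*x + 25

The characteristic polynomial is χ_A(x) = (x + 5)^3, so the eigenvalues are known. The minimal polynomial is
  m_A(x) = Π_λ (x − λ)^{k_λ}
where k_λ is the size of the *largest* Jordan block for λ (equivalently, the smallest k with (A − λI)^k v = 0 for every generalised eigenvector v of λ).

  λ = -5: largest Jordan block has size 2, contributing (x + 5)^2

So m_A(x) = (x + 5)^2 = x^2 + 10*x + 25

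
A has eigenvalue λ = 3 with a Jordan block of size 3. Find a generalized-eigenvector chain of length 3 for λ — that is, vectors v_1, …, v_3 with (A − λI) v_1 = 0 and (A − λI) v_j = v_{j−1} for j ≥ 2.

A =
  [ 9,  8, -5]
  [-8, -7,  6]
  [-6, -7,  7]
A Jordan chain for λ = 3 of length 3:
v_1 = (2, -4, -4)ᵀ
v_2 = (6, -8, -6)ᵀ
v_3 = (1, 0, 0)ᵀ

Let N = A − (3)·I. We want v_3 with N^3 v_3 = 0 but N^2 v_3 ≠ 0; then v_{j-1} := N · v_j for j = 3, …, 2.

Pick v_3 = (1, 0, 0)ᵀ.
Then v_2 = N · v_3 = (6, -8, -6)ᵀ.
Then v_1 = N · v_2 = (2, -4, -4)ᵀ.

Sanity check: (A − (3)·I) v_1 = (0, 0, 0)ᵀ = 0. ✓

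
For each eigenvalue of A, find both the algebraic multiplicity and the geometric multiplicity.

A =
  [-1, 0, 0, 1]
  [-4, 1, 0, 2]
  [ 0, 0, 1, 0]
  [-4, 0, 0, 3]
λ = 1: alg = 4, geom = 3

Step 1 — factor the characteristic polynomial to read off the algebraic multiplicities:
  χ_A(x) = (x - 1)^4

Step 2 — compute geometric multiplicities via the rank-nullity identity g(λ) = n − rank(A − λI):
  rank(A − (1)·I) = 1, so dim ker(A − (1)·I) = n − 1 = 3

Summary:
  λ = 1: algebraic multiplicity = 4, geometric multiplicity = 3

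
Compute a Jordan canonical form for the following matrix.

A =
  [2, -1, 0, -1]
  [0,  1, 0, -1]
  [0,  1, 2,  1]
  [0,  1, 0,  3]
J_2(2) ⊕ J_1(2) ⊕ J_1(2)

The characteristic polynomial is
  det(x·I − A) = x^4 - 8*x^3 + 24*x^2 - 32*x + 16 = (x - 2)^4

Eigenvalues and multiplicities (the geometric multiplicity of λ is n − rank(A − λI), which equals the number of Jordan blocks for λ):
  λ = 2: algebraic multiplicity = 4, geometric multiplicity = 3

Determining the block sizes for each eigenvalue:
  λ = 2: 3 blocks summing to 4 forces exactly one block of size 2 and the rest size 1 → block sizes [2, 1, 1]

Assembling the blocks gives a Jordan form
J =
  [2, 1, 0, 0]
  [0, 2, 0, 0]
  [0, 0, 2, 0]
  [0, 0, 0, 2]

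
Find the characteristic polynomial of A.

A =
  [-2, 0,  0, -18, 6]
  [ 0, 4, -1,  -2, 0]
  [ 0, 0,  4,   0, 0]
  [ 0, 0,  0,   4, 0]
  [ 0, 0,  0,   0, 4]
x^5 - 14*x^4 + 64*x^3 - 64*x^2 - 256*x + 512

Expanding det(x·I − A) (e.g. by cofactor expansion or by noting that A is similar to its Jordan form J, which has the same characteristic polynomial as A) gives
  χ_A(x) = x^5 - 14*x^4 + 64*x^3 - 64*x^2 - 256*x + 512
which factors as (x - 4)^4*(x + 2). The eigenvalues (with algebraic multiplicities) are λ = -2 with multiplicity 1, λ = 4 with multiplicity 4.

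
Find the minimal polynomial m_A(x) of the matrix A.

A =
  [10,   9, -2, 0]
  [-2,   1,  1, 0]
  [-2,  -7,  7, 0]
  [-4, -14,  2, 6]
x^3 - 18*x^2 + 108*x - 216

The characteristic polynomial is χ_A(x) = (x - 6)^4, so the eigenvalues are known. The minimal polynomial is
  m_A(x) = Π_λ (x − λ)^{k_λ}
where k_λ is the size of the *largest* Jordan block for λ (equivalently, the smallest k with (A − λI)^k v = 0 for every generalised eigenvector v of λ).

  λ = 6: largest Jordan block has size 3, contributing (x − 6)^3

So m_A(x) = (x - 6)^3 = x^3 - 18*x^2 + 108*x - 216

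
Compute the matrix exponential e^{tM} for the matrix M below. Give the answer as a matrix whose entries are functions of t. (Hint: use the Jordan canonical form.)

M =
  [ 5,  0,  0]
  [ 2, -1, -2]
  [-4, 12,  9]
e^{tM} =
  [exp(5*t), 0, 0]
  [exp(5*t) - exp(3*t), -2*exp(5*t) + 3*exp(3*t), -exp(5*t) + exp(3*t)]
  [-2*exp(5*t) + 2*exp(3*t), 6*exp(5*t) - 6*exp(3*t), 3*exp(5*t) - 2*exp(3*t)]

Strategy: write M = P · J · P⁻¹ where J is a Jordan canonical form, so e^{tM} = P · e^{tJ} · P⁻¹, and e^{tJ} can be computed block-by-block.

M has Jordan form
J =
  [3, 0, 0]
  [0, 5, 0]
  [0, 0, 5]
(up to reordering of blocks).

Per-block formulas:
  For a 1×1 block at λ = 5: exp(t · [5]) = [e^(5t)].
  For a 1×1 block at λ = 3: exp(t · [3]) = [e^(3t)].

After assembling e^{tJ} and conjugating by P, we get:

e^{tM} =
  [exp(5*t), 0, 0]
  [exp(5*t) - exp(3*t), -2*exp(5*t) + 3*exp(3*t), -exp(5*t) + exp(3*t)]
  [-2*exp(5*t) + 2*exp(3*t), 6*exp(5*t) - 6*exp(3*t), 3*exp(5*t) - 2*exp(3*t)]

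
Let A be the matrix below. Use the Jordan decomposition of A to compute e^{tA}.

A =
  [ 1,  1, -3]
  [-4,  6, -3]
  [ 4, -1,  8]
e^{tA} =
  [-4*t*exp(5*t) + exp(5*t), t*exp(5*t), -3*t*exp(5*t)]
  [-4*t*exp(5*t), t*exp(5*t) + exp(5*t), -3*t*exp(5*t)]
  [4*t*exp(5*t), -t*exp(5*t), 3*t*exp(5*t) + exp(5*t)]

Strategy: write A = P · J · P⁻¹ where J is a Jordan canonical form, so e^{tA} = P · e^{tJ} · P⁻¹, and e^{tJ} can be computed block-by-block.

A has Jordan form
J =
  [5, 1, 0]
  [0, 5, 0]
  [0, 0, 5]
(up to reordering of blocks).

Per-block formulas:
  For a 2×2 Jordan block J_2(5): exp(t · J_2(5)) = e^(5t)·(I + t·N), where N is the 2×2 nilpotent shift.
  For a 1×1 block at λ = 5: exp(t · [5]) = [e^(5t)].

After assembling e^{tJ} and conjugating by P, we get:

e^{tA} =
  [-4*t*exp(5*t) + exp(5*t), t*exp(5*t), -3*t*exp(5*t)]
  [-4*t*exp(5*t), t*exp(5*t) + exp(5*t), -3*t*exp(5*t)]
  [4*t*exp(5*t), -t*exp(5*t), 3*t*exp(5*t) + exp(5*t)]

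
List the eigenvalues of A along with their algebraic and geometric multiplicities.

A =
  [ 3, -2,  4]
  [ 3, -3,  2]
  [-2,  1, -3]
λ = -1: alg = 3, geom = 1

Step 1 — factor the characteristic polynomial to read off the algebraic multiplicities:
  χ_A(x) = (x + 1)^3

Step 2 — compute geometric multiplicities via the rank-nullity identity g(λ) = n − rank(A − λI):
  rank(A − (-1)·I) = 2, so dim ker(A − (-1)·I) = n − 2 = 1

Summary:
  λ = -1: algebraic multiplicity = 3, geometric multiplicity = 1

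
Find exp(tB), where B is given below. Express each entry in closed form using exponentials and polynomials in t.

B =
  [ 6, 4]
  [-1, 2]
e^{tB} =
  [2*t*exp(4*t) + exp(4*t), 4*t*exp(4*t)]
  [-t*exp(4*t), -2*t*exp(4*t) + exp(4*t)]

Strategy: write B = P · J · P⁻¹ where J is a Jordan canonical form, so e^{tB} = P · e^{tJ} · P⁻¹, and e^{tJ} can be computed block-by-block.

B has Jordan form
J =
  [4, 1]
  [0, 4]
(up to reordering of blocks).

Per-block formulas:
  For a 2×2 Jordan block J_2(4): exp(t · J_2(4)) = e^(4t)·(I + t·N), where N is the 2×2 nilpotent shift.

After assembling e^{tJ} and conjugating by P, we get:

e^{tB} =
  [2*t*exp(4*t) + exp(4*t), 4*t*exp(4*t)]
  [-t*exp(4*t), -2*t*exp(4*t) + exp(4*t)]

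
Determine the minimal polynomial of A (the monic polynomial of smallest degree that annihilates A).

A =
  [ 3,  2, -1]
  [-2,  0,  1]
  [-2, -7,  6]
x^3 - 9*x^2 + 27*x - 27

The characteristic polynomial is χ_A(x) = (x - 3)^3, so the eigenvalues are known. The minimal polynomial is
  m_A(x) = Π_λ (x − λ)^{k_λ}
where k_λ is the size of the *largest* Jordan block for λ (equivalently, the smallest k with (A − λI)^k v = 0 for every generalised eigenvector v of λ).

  λ = 3: largest Jordan block has size 3, contributing (x − 3)^3

So m_A(x) = (x - 3)^3 = x^3 - 9*x^2 + 27*x - 27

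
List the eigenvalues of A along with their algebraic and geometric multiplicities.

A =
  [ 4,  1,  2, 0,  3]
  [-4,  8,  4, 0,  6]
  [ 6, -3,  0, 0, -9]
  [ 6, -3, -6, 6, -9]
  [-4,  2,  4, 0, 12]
λ = 6: alg = 5, geom = 4

Step 1 — factor the characteristic polynomial to read off the algebraic multiplicities:
  χ_A(x) = (x - 6)^5

Step 2 — compute geometric multiplicities via the rank-nullity identity g(λ) = n − rank(A − λI):
  rank(A − (6)·I) = 1, so dim ker(A − (6)·I) = n − 1 = 4

Summary:
  λ = 6: algebraic multiplicity = 5, geometric multiplicity = 4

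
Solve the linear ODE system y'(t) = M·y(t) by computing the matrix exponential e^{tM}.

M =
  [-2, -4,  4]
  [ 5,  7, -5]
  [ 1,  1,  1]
e^{tM} =
  [-4*t*exp(2*t) + exp(2*t), -4*t*exp(2*t), 4*t*exp(2*t)]
  [5*t*exp(2*t), 5*t*exp(2*t) + exp(2*t), -5*t*exp(2*t)]
  [t*exp(2*t), t*exp(2*t), -t*exp(2*t) + exp(2*t)]

Strategy: write M = P · J · P⁻¹ where J is a Jordan canonical form, so e^{tM} = P · e^{tJ} · P⁻¹, and e^{tJ} can be computed block-by-block.

M has Jordan form
J =
  [2, 1, 0]
  [0, 2, 0]
  [0, 0, 2]
(up to reordering of blocks).

Per-block formulas:
  For a 1×1 block at λ = 2: exp(t · [2]) = [e^(2t)].
  For a 2×2 Jordan block J_2(2): exp(t · J_2(2)) = e^(2t)·(I + t·N), where N is the 2×2 nilpotent shift.

After assembling e^{tJ} and conjugating by P, we get:

e^{tM} =
  [-4*t*exp(2*t) + exp(2*t), -4*t*exp(2*t), 4*t*exp(2*t)]
  [5*t*exp(2*t), 5*t*exp(2*t) + exp(2*t), -5*t*exp(2*t)]
  [t*exp(2*t), t*exp(2*t), -t*exp(2*t) + exp(2*t)]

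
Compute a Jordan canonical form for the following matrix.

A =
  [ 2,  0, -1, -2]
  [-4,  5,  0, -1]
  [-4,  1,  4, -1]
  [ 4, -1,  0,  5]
J_3(4) ⊕ J_1(4)

The characteristic polynomial is
  det(x·I − A) = x^4 - 16*x^3 + 96*x^2 - 256*x + 256 = (x - 4)^4

Eigenvalues and multiplicities (the geometric multiplicity of λ is n − rank(A − λI), which equals the number of Jordan blocks for λ):
  λ = 4: algebraic multiplicity = 4, geometric multiplicity = 2

Determining the block sizes for each eigenvalue:
  λ = 4: with am = 4 and gm = 2, the partition is not yet determined (e.g. several partitions of 4 into 2 parts exist). Let N = A − (4)·I. Computing rank(N^1) = 2, rank(N^2) = 1, rank(N^3) = 0; the number of blocks of size ≥ j is rank(N^{j−1}) − rank(N^j), giving [2, 1, 1]. So we have 1 block(s) of size 3, 1 block(s) of size 1 → block sizes [3, 1]

Assembling the blocks gives a Jordan form
J =
  [4, 1, 0, 0]
  [0, 4, 1, 0]
  [0, 0, 4, 0]
  [0, 0, 0, 4]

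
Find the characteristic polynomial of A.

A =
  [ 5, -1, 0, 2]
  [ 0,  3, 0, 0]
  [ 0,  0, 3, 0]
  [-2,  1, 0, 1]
x^4 - 12*x^3 + 54*x^2 - 108*x + 81

Expanding det(x·I − A) (e.g. by cofactor expansion or by noting that A is similar to its Jordan form J, which has the same characteristic polynomial as A) gives
  χ_A(x) = x^4 - 12*x^3 + 54*x^2 - 108*x + 81
which factors as (x - 3)^4. The eigenvalues (with algebraic multiplicities) are λ = 3 with multiplicity 4.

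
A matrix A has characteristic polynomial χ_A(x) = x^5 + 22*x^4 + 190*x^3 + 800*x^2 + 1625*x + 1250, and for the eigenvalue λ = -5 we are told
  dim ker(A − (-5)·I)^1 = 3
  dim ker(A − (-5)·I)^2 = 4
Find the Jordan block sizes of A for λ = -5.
Block sizes for λ = -5: [2, 1, 1]

From the dimensions of kernels of powers, the number of Jordan blocks of size at least j is d_j − d_{j−1} where d_j = dim ker(N^j) (with d_0 = 0). Computing the differences gives [3, 1].
The number of blocks of size exactly k is (#blocks of size ≥ k) − (#blocks of size ≥ k + 1), so the partition is: 2 block(s) of size 1, 1 block(s) of size 2.
In nonincreasing order the block sizes are [2, 1, 1].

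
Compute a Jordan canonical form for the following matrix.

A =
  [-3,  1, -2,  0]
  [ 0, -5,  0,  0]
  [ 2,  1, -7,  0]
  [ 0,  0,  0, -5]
J_2(-5) ⊕ J_1(-5) ⊕ J_1(-5)

The characteristic polynomial is
  det(x·I − A) = x^4 + 20*x^3 + 150*x^2 + 500*x + 625 = (x + 5)^4

Eigenvalues and multiplicities (the geometric multiplicity of λ is n − rank(A − λI), which equals the number of Jordan blocks for λ):
  λ = -5: algebraic multiplicity = 4, geometric multiplicity = 3

Determining the block sizes for each eigenvalue:
  λ = -5: 3 blocks summing to 4 forces exactly one block of size 2 and the rest size 1 → block sizes [2, 1, 1]

Assembling the blocks gives a Jordan form
J =
  [-5,  1,  0,  0]
  [ 0, -5,  0,  0]
  [ 0,  0, -5,  0]
  [ 0,  0,  0, -5]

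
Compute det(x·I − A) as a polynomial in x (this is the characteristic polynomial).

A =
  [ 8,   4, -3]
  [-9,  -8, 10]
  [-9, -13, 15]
x^3 - 15*x^2 + 75*x - 125

Expanding det(x·I − A) (e.g. by cofactor expansion or by noting that A is similar to its Jordan form J, which has the same characteristic polynomial as A) gives
  χ_A(x) = x^3 - 15*x^2 + 75*x - 125
which factors as (x - 5)^3. The eigenvalues (with algebraic multiplicities) are λ = 5 with multiplicity 3.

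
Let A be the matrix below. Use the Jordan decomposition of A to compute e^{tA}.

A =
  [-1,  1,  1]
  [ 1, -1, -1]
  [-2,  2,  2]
e^{tA} =
  [1 - t, t, t]
  [t, 1 - t, -t]
  [-2*t, 2*t, 2*t + 1]

Strategy: write A = P · J · P⁻¹ where J is a Jordan canonical form, so e^{tA} = P · e^{tJ} · P⁻¹, and e^{tJ} can be computed block-by-block.

A has Jordan form
J =
  [0, 1, 0]
  [0, 0, 0]
  [0, 0, 0]
(up to reordering of blocks).

Per-block formulas:
  For a 1×1 block at λ = 0: exp(t · [0]) = [e^(0t)].
  For a 2×2 Jordan block J_2(0): exp(t · J_2(0)) = e^(0t)·(I + t·N), where N is the 2×2 nilpotent shift.

After assembling e^{tJ} and conjugating by P, we get:

e^{tA} =
  [1 - t, t, t]
  [t, 1 - t, -t]
  [-2*t, 2*t, 2*t + 1]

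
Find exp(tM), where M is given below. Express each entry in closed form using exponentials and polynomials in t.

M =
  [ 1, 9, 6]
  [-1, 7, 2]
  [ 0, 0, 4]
e^{tM} =
  [-3*t*exp(4*t) + exp(4*t), 9*t*exp(4*t), 6*t*exp(4*t)]
  [-t*exp(4*t), 3*t*exp(4*t) + exp(4*t), 2*t*exp(4*t)]
  [0, 0, exp(4*t)]

Strategy: write M = P · J · P⁻¹ where J is a Jordan canonical form, so e^{tM} = P · e^{tJ} · P⁻¹, and e^{tJ} can be computed block-by-block.

M has Jordan form
J =
  [4, 1, 0]
  [0, 4, 0]
  [0, 0, 4]
(up to reordering of blocks).

Per-block formulas:
  For a 1×1 block at λ = 4: exp(t · [4]) = [e^(4t)].
  For a 2×2 Jordan block J_2(4): exp(t · J_2(4)) = e^(4t)·(I + t·N), where N is the 2×2 nilpotent shift.

After assembling e^{tJ} and conjugating by P, we get:

e^{tM} =
  [-3*t*exp(4*t) + exp(4*t), 9*t*exp(4*t), 6*t*exp(4*t)]
  [-t*exp(4*t), 3*t*exp(4*t) + exp(4*t), 2*t*exp(4*t)]
  [0, 0, exp(4*t)]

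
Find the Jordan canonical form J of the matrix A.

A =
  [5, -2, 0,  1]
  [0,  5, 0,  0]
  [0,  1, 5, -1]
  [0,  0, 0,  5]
J_2(5) ⊕ J_2(5)

The characteristic polynomial is
  det(x·I − A) = x^4 - 20*x^3 + 150*x^2 - 500*x + 625 = (x - 5)^4

Eigenvalues and multiplicities (the geometric multiplicity of λ is n − rank(A − λI), which equals the number of Jordan blocks for λ):
  λ = 5: algebraic multiplicity = 4, geometric multiplicity = 2

Determining the block sizes for each eigenvalue:
  λ = 5: with am = 4 and gm = 2, the partition is not yet determined (e.g. several partitions of 4 into 2 parts exist). Let N = A − (5)·I. Computing rank(N^1) = 2, rank(N^2) = 0; the number of blocks of size ≥ j is rank(N^{j−1}) − rank(N^j), giving [2, 2]. So we have 2 block(s) of size 2 → block sizes [2, 2]

Assembling the blocks gives a Jordan form
J =
  [5, 1, 0, 0]
  [0, 5, 0, 0]
  [0, 0, 5, 1]
  [0, 0, 0, 5]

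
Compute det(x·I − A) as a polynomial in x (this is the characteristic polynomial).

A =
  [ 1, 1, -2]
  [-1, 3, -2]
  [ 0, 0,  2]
x^3 - 6*x^2 + 12*x - 8

Expanding det(x·I − A) (e.g. by cofactor expansion or by noting that A is similar to its Jordan form J, which has the same characteristic polynomial as A) gives
  χ_A(x) = x^3 - 6*x^2 + 12*x - 8
which factors as (x - 2)^3. The eigenvalues (with algebraic multiplicities) are λ = 2 with multiplicity 3.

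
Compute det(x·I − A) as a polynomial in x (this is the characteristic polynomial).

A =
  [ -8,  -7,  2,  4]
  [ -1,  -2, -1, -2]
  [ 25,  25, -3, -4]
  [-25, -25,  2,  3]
x^4 + 10*x^3 + 33*x^2 + 40*x + 16

Expanding det(x·I − A) (e.g. by cofactor expansion or by noting that A is similar to its Jordan form J, which has the same characteristic polynomial as A) gives
  χ_A(x) = x^4 + 10*x^3 + 33*x^2 + 40*x + 16
which factors as (x + 1)^2*(x + 4)^2. The eigenvalues (with algebraic multiplicities) are λ = -4 with multiplicity 2, λ = -1 with multiplicity 2.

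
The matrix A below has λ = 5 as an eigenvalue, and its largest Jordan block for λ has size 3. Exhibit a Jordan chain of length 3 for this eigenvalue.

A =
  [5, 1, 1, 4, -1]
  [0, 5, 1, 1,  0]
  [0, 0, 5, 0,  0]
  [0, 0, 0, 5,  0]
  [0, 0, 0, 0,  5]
A Jordan chain for λ = 5 of length 3:
v_1 = (1, 0, 0, 0, 0)ᵀ
v_2 = (1, 1, 0, 0, 0)ᵀ
v_3 = (0, 0, 1, 0, 0)ᵀ

Let N = A − (5)·I. We want v_3 with N^3 v_3 = 0 but N^2 v_3 ≠ 0; then v_{j-1} := N · v_j for j = 3, …, 2.

Pick v_3 = (0, 0, 1, 0, 0)ᵀ.
Then v_2 = N · v_3 = (1, 1, 0, 0, 0)ᵀ.
Then v_1 = N · v_2 = (1, 0, 0, 0, 0)ᵀ.

Sanity check: (A − (5)·I) v_1 = (0, 0, 0, 0, 0)ᵀ = 0. ✓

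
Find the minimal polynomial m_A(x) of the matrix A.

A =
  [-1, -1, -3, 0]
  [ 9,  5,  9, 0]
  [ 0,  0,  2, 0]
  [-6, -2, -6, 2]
x^2 - 4*x + 4

The characteristic polynomial is χ_A(x) = (x - 2)^4, so the eigenvalues are known. The minimal polynomial is
  m_A(x) = Π_λ (x − λ)^{k_λ}
where k_λ is the size of the *largest* Jordan block for λ (equivalently, the smallest k with (A − λI)^k v = 0 for every generalised eigenvector v of λ).

  λ = 2: largest Jordan block has size 2, contributing (x − 2)^2

So m_A(x) = (x - 2)^2 = x^2 - 4*x + 4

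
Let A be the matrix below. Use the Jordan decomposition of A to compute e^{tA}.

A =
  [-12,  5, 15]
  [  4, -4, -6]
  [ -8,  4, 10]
e^{tA} =
  [-10*t*exp(-2*t) + exp(-2*t), 5*t*exp(-2*t), 15*t*exp(-2*t)]
  [4*t*exp(-2*t), -2*t*exp(-2*t) + exp(-2*t), -6*t*exp(-2*t)]
  [-8*t*exp(-2*t), 4*t*exp(-2*t), 12*t*exp(-2*t) + exp(-2*t)]

Strategy: write A = P · J · P⁻¹ where J is a Jordan canonical form, so e^{tA} = P · e^{tJ} · P⁻¹, and e^{tJ} can be computed block-by-block.

A has Jordan form
J =
  [-2,  1,  0]
  [ 0, -2,  0]
  [ 0,  0, -2]
(up to reordering of blocks).

Per-block formulas:
  For a 2×2 Jordan block J_2(-2): exp(t · J_2(-2)) = e^(-2t)·(I + t·N), where N is the 2×2 nilpotent shift.
  For a 1×1 block at λ = -2: exp(t · [-2]) = [e^(-2t)].

After assembling e^{tJ} and conjugating by P, we get:

e^{tA} =
  [-10*t*exp(-2*t) + exp(-2*t), 5*t*exp(-2*t), 15*t*exp(-2*t)]
  [4*t*exp(-2*t), -2*t*exp(-2*t) + exp(-2*t), -6*t*exp(-2*t)]
  [-8*t*exp(-2*t), 4*t*exp(-2*t), 12*t*exp(-2*t) + exp(-2*t)]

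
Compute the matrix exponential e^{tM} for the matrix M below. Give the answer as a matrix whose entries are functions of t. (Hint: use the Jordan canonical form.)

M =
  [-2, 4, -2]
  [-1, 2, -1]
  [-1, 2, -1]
e^{tM} =
  [-1 + 2*exp(-t), 4 - 4*exp(-t), -2 + 2*exp(-t)]
  [-1 + exp(-t), 3 - 2*exp(-t), -1 + exp(-t)]
  [-1 + exp(-t), 2 - 2*exp(-t), exp(-t)]

Strategy: write M = P · J · P⁻¹ where J is a Jordan canonical form, so e^{tM} = P · e^{tJ} · P⁻¹, and e^{tJ} can be computed block-by-block.

M has Jordan form
J =
  [-1, 0, 0]
  [ 0, 0, 0]
  [ 0, 0, 0]
(up to reordering of blocks).

Per-block formulas:
  For a 1×1 block at λ = 0: exp(t · [0]) = [e^(0t)].
  For a 1×1 block at λ = -1: exp(t · [-1]) = [e^(-1t)].

After assembling e^{tJ} and conjugating by P, we get:

e^{tM} =
  [-1 + 2*exp(-t), 4 - 4*exp(-t), -2 + 2*exp(-t)]
  [-1 + exp(-t), 3 - 2*exp(-t), -1 + exp(-t)]
  [-1 + exp(-t), 2 - 2*exp(-t), exp(-t)]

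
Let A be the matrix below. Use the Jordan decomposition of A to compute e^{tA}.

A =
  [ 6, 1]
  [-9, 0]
e^{tA} =
  [3*t*exp(3*t) + exp(3*t), t*exp(3*t)]
  [-9*t*exp(3*t), -3*t*exp(3*t) + exp(3*t)]

Strategy: write A = P · J · P⁻¹ where J is a Jordan canonical form, so e^{tA} = P · e^{tJ} · P⁻¹, and e^{tJ} can be computed block-by-block.

A has Jordan form
J =
  [3, 1]
  [0, 3]
(up to reordering of blocks).

Per-block formulas:
  For a 2×2 Jordan block J_2(3): exp(t · J_2(3)) = e^(3t)·(I + t·N), where N is the 2×2 nilpotent shift.

After assembling e^{tJ} and conjugating by P, we get:

e^{tA} =
  [3*t*exp(3*t) + exp(3*t), t*exp(3*t)]
  [-9*t*exp(3*t), -3*t*exp(3*t) + exp(3*t)]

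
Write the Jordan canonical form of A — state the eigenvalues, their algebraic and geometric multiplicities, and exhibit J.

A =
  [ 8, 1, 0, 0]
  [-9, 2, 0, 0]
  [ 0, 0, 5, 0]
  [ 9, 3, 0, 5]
J_2(5) ⊕ J_1(5) ⊕ J_1(5)

The characteristic polynomial is
  det(x·I − A) = x^4 - 20*x^3 + 150*x^2 - 500*x + 625 = (x - 5)^4

Eigenvalues and multiplicities (the geometric multiplicity of λ is n − rank(A − λI), which equals the number of Jordan blocks for λ):
  λ = 5: algebraic multiplicity = 4, geometric multiplicity = 3

Determining the block sizes for each eigenvalue:
  λ = 5: 3 blocks summing to 4 forces exactly one block of size 2 and the rest size 1 → block sizes [2, 1, 1]

Assembling the blocks gives a Jordan form
J =
  [5, 1, 0, 0]
  [0, 5, 0, 0]
  [0, 0, 5, 0]
  [0, 0, 0, 5]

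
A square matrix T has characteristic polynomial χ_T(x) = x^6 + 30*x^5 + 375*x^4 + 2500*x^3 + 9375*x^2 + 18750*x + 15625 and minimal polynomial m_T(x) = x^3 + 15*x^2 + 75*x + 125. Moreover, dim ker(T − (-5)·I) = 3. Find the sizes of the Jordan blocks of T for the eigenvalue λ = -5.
Block sizes for λ = -5: [3, 2, 1]

Step 1 — from the characteristic polynomial, algebraic multiplicity of λ = -5 is 6. From dim ker(T − (-5)·I) = 3, there are exactly 3 Jordan blocks for λ = -5.
Step 2 — from the minimal polynomial, the factor (x + 5)^3 tells us the largest block for λ = -5 has size 3.
Step 3 — with total size 6, 3 blocks, and largest block 3, the block sizes (in nonincreasing order) are [3, 2, 1].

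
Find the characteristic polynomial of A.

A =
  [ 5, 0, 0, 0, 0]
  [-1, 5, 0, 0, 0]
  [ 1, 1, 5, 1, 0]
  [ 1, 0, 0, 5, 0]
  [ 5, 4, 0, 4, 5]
x^5 - 25*x^4 + 250*x^3 - 1250*x^2 + 3125*x - 3125

Expanding det(x·I − A) (e.g. by cofactor expansion or by noting that A is similar to its Jordan form J, which has the same characteristic polynomial as A) gives
  χ_A(x) = x^5 - 25*x^4 + 250*x^3 - 1250*x^2 + 3125*x - 3125
which factors as (x - 5)^5. The eigenvalues (with algebraic multiplicities) are λ = 5 with multiplicity 5.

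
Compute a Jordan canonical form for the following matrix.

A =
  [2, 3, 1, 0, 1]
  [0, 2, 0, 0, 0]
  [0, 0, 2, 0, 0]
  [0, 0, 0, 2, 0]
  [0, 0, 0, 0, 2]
J_2(2) ⊕ J_1(2) ⊕ J_1(2) ⊕ J_1(2)

The characteristic polynomial is
  det(x·I − A) = x^5 - 10*x^4 + 40*x^3 - 80*x^2 + 80*x - 32 = (x - 2)^5

Eigenvalues and multiplicities (the geometric multiplicity of λ is n − rank(A − λI), which equals the number of Jordan blocks for λ):
  λ = 2: algebraic multiplicity = 5, geometric multiplicity = 4

Determining the block sizes for each eigenvalue:
  λ = 2: 4 blocks summing to 5 forces exactly one block of size 2 and the rest size 1 → block sizes [2, 1, 1, 1]

Assembling the blocks gives a Jordan form
J =
  [2, 1, 0, 0, 0]
  [0, 2, 0, 0, 0]
  [0, 0, 2, 0, 0]
  [0, 0, 0, 2, 0]
  [0, 0, 0, 0, 2]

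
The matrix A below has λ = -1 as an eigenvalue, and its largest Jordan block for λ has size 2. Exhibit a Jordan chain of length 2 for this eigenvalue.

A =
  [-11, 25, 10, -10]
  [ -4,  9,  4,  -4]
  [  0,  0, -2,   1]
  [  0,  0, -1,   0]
A Jordan chain for λ = -1 of length 2:
v_1 = (-10, -4, 0, 0)ᵀ
v_2 = (1, 0, 0, 0)ᵀ

Let N = A − (-1)·I. We want v_2 with N^2 v_2 = 0 but N^1 v_2 ≠ 0; then v_{j-1} := N · v_j for j = 2, …, 2.

Pick v_2 = (1, 0, 0, 0)ᵀ.
Then v_1 = N · v_2 = (-10, -4, 0, 0)ᵀ.

Sanity check: (A − (-1)·I) v_1 = (0, 0, 0, 0)ᵀ = 0. ✓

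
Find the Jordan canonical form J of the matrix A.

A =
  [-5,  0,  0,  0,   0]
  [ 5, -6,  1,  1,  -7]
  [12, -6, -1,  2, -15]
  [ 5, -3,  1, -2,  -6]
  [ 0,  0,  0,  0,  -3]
J_1(-5) ⊕ J_2(-3) ⊕ J_2(-3)

The characteristic polynomial is
  det(x·I − A) = x^5 + 17*x^4 + 114*x^3 + 378*x^2 + 621*x + 405 = (x + 3)^4*(x + 5)

Eigenvalues and multiplicities (the geometric multiplicity of λ is n − rank(A − λI), which equals the number of Jordan blocks for λ):
  λ = -5: algebraic multiplicity = 1, geometric multiplicity = 1
  λ = -3: algebraic multiplicity = 4, geometric multiplicity = 2

Determining the block sizes for each eigenvalue:
  λ = -5: one block (gm = 1), so the single block has size am = 1 → block sizes [1]
  λ = -3: with am = 4 and gm = 2, the partition is not yet determined (e.g. several partitions of 4 into 2 parts exist). Let N = A − (-3)·I. Computing rank(N^1) = 3, rank(N^2) = 1; the number of blocks of size ≥ j is rank(N^{j−1}) − rank(N^j), giving [2, 2]. So we have 2 block(s) of size 2 → block sizes [2, 2]

Assembling the blocks gives a Jordan form
J =
  [-5,  0,  0,  0,  0]
  [ 0, -3,  1,  0,  0]
  [ 0,  0, -3,  0,  0]
  [ 0,  0,  0, -3,  1]
  [ 0,  0,  0,  0, -3]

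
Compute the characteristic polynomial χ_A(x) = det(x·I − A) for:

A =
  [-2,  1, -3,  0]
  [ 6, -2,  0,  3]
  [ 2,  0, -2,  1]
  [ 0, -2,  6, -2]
x^4 + 8*x^3 + 24*x^2 + 32*x + 16

Expanding det(x·I − A) (e.g. by cofactor expansion or by noting that A is similar to its Jordan form J, which has the same characteristic polynomial as A) gives
  χ_A(x) = x^4 + 8*x^3 + 24*x^2 + 32*x + 16
which factors as (x + 2)^4. The eigenvalues (with algebraic multiplicities) are λ = -2 with multiplicity 4.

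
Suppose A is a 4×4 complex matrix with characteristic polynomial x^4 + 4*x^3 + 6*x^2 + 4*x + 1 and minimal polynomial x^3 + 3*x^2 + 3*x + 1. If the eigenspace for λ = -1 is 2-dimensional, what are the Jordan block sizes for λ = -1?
Block sizes for λ = -1: [3, 1]

Step 1 — from the characteristic polynomial, algebraic multiplicity of λ = -1 is 4. From dim ker(A − (-1)·I) = 2, there are exactly 2 Jordan blocks for λ = -1.
Step 2 — from the minimal polynomial, the factor (x + 1)^3 tells us the largest block for λ = -1 has size 3.
Step 3 — with total size 4, 2 blocks, and largest block 3, the block sizes (in nonincreasing order) are [3, 1].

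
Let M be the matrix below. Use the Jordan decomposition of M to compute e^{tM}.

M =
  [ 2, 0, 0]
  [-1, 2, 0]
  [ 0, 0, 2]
e^{tM} =
  [exp(2*t), 0, 0]
  [-t*exp(2*t), exp(2*t), 0]
  [0, 0, exp(2*t)]

Strategy: write M = P · J · P⁻¹ where J is a Jordan canonical form, so e^{tM} = P · e^{tJ} · P⁻¹, and e^{tJ} can be computed block-by-block.

M has Jordan form
J =
  [2, 1, 0]
  [0, 2, 0]
  [0, 0, 2]
(up to reordering of blocks).

Per-block formulas:
  For a 2×2 Jordan block J_2(2): exp(t · J_2(2)) = e^(2t)·(I + t·N), where N is the 2×2 nilpotent shift.
  For a 1×1 block at λ = 2: exp(t · [2]) = [e^(2t)].

After assembling e^{tJ} and conjugating by P, we get:

e^{tM} =
  [exp(2*t), 0, 0]
  [-t*exp(2*t), exp(2*t), 0]
  [0, 0, exp(2*t)]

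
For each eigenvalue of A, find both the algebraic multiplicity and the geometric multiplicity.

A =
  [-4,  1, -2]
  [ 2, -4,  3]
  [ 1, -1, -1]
λ = -3: alg = 3, geom = 1

Step 1 — factor the characteristic polynomial to read off the algebraic multiplicities:
  χ_A(x) = (x + 3)^3

Step 2 — compute geometric multiplicities via the rank-nullity identity g(λ) = n − rank(A − λI):
  rank(A − (-3)·I) = 2, so dim ker(A − (-3)·I) = n − 2 = 1

Summary:
  λ = -3: algebraic multiplicity = 3, geometric multiplicity = 1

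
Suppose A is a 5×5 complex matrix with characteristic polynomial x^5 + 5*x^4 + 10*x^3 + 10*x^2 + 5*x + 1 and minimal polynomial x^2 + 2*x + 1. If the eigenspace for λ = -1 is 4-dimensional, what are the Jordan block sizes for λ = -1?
Block sizes for λ = -1: [2, 1, 1, 1]

Step 1 — from the characteristic polynomial, algebraic multiplicity of λ = -1 is 5. From dim ker(A − (-1)·I) = 4, there are exactly 4 Jordan blocks for λ = -1.
Step 2 — from the minimal polynomial, the factor (x + 1)^2 tells us the largest block for λ = -1 has size 2.
Step 3 — with total size 5, 4 blocks, and largest block 2, the block sizes (in nonincreasing order) are [2, 1, 1, 1].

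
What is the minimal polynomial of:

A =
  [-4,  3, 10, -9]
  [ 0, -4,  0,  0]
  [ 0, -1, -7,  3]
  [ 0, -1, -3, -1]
x^3 + 12*x^2 + 48*x + 64

The characteristic polynomial is χ_A(x) = (x + 4)^4, so the eigenvalues are known. The minimal polynomial is
  m_A(x) = Π_λ (x − λ)^{k_λ}
where k_λ is the size of the *largest* Jordan block for λ (equivalently, the smallest k with (A − λI)^k v = 0 for every generalised eigenvector v of λ).

  λ = -4: largest Jordan block has size 3, contributing (x + 4)^3

So m_A(x) = (x + 4)^3 = x^3 + 12*x^2 + 48*x + 64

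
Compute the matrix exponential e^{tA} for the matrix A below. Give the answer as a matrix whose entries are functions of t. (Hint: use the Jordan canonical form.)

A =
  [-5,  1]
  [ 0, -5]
e^{tA} =
  [exp(-5*t), t*exp(-5*t)]
  [0, exp(-5*t)]

Strategy: write A = P · J · P⁻¹ where J is a Jordan canonical form, so e^{tA} = P · e^{tJ} · P⁻¹, and e^{tJ} can be computed block-by-block.

A has Jordan form
J =
  [-5,  1]
  [ 0, -5]
(up to reordering of blocks).

Per-block formulas:
  For a 2×2 Jordan block J_2(-5): exp(t · J_2(-5)) = e^(-5t)·(I + t·N), where N is the 2×2 nilpotent shift.

After assembling e^{tJ} and conjugating by P, we get:

e^{tA} =
  [exp(-5*t), t*exp(-5*t)]
  [0, exp(-5*t)]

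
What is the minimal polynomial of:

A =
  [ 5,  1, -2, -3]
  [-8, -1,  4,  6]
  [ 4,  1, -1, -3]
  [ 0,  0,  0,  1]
x^2 - 2*x + 1

The characteristic polynomial is χ_A(x) = (x - 1)^4, so the eigenvalues are known. The minimal polynomial is
  m_A(x) = Π_λ (x − λ)^{k_λ}
where k_λ is the size of the *largest* Jordan block for λ (equivalently, the smallest k with (A − λI)^k v = 0 for every generalised eigenvector v of λ).

  λ = 1: largest Jordan block has size 2, contributing (x − 1)^2

So m_A(x) = (x - 1)^2 = x^2 - 2*x + 1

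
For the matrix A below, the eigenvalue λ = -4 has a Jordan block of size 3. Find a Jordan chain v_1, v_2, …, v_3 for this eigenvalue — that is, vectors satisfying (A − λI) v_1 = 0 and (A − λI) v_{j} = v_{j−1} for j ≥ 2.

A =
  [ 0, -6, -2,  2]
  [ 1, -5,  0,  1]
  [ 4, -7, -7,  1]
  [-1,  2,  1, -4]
A Jordan chain for λ = -4 of length 3:
v_1 = (0, 2, -4, 2)ᵀ
v_2 = (4, 1, 4, -1)ᵀ
v_3 = (1, 0, 0, 0)ᵀ

Let N = A − (-4)·I. We want v_3 with N^3 v_3 = 0 but N^2 v_3 ≠ 0; then v_{j-1} := N · v_j for j = 3, …, 2.

Pick v_3 = (1, 0, 0, 0)ᵀ.
Then v_2 = N · v_3 = (4, 1, 4, -1)ᵀ.
Then v_1 = N · v_2 = (0, 2, -4, 2)ᵀ.

Sanity check: (A − (-4)·I) v_1 = (0, 0, 0, 0)ᵀ = 0. ✓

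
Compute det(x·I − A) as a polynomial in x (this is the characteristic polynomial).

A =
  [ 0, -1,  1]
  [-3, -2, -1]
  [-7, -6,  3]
x^3 - x^2 - 8*x + 12

Expanding det(x·I − A) (e.g. by cofactor expansion or by noting that A is similar to its Jordan form J, which has the same characteristic polynomial as A) gives
  χ_A(x) = x^3 - x^2 - 8*x + 12
which factors as (x - 2)^2*(x + 3). The eigenvalues (with algebraic multiplicities) are λ = -3 with multiplicity 1, λ = 2 with multiplicity 2.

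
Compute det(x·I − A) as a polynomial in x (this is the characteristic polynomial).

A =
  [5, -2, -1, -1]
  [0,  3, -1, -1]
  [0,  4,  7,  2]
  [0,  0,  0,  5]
x^4 - 20*x^3 + 150*x^2 - 500*x + 625

Expanding det(x·I − A) (e.g. by cofactor expansion or by noting that A is similar to its Jordan form J, which has the same characteristic polynomial as A) gives
  χ_A(x) = x^4 - 20*x^3 + 150*x^2 - 500*x + 625
which factors as (x - 5)^4. The eigenvalues (with algebraic multiplicities) are λ = 5 with multiplicity 4.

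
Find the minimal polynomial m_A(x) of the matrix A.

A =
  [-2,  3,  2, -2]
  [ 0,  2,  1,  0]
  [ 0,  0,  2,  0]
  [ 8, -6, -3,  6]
x^3 - 6*x^2 + 12*x - 8

The characteristic polynomial is χ_A(x) = (x - 2)^4, so the eigenvalues are known. The minimal polynomial is
  m_A(x) = Π_λ (x − λ)^{k_λ}
where k_λ is the size of the *largest* Jordan block for λ (equivalently, the smallest k with (A − λI)^k v = 0 for every generalised eigenvector v of λ).

  λ = 2: largest Jordan block has size 3, contributing (x − 2)^3

So m_A(x) = (x - 2)^3 = x^3 - 6*x^2 + 12*x - 8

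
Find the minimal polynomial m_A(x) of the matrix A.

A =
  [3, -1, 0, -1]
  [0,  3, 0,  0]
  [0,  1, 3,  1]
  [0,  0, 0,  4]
x^3 - 10*x^2 + 33*x - 36

The characteristic polynomial is χ_A(x) = (x - 4)*(x - 3)^3, so the eigenvalues are known. The minimal polynomial is
  m_A(x) = Π_λ (x − λ)^{k_λ}
where k_λ is the size of the *largest* Jordan block for λ (equivalently, the smallest k with (A − λI)^k v = 0 for every generalised eigenvector v of λ).

  λ = 3: largest Jordan block has size 2, contributing (x − 3)^2
  λ = 4: largest Jordan block has size 1, contributing (x − 4)

So m_A(x) = (x - 4)*(x - 3)^2 = x^3 - 10*x^2 + 33*x - 36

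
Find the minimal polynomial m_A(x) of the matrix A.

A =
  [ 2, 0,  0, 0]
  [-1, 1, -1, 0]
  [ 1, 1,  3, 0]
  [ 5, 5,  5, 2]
x^2 - 4*x + 4

The characteristic polynomial is χ_A(x) = (x - 2)^4, so the eigenvalues are known. The minimal polynomial is
  m_A(x) = Π_λ (x − λ)^{k_λ}
where k_λ is the size of the *largest* Jordan block for λ (equivalently, the smallest k with (A − λI)^k v = 0 for every generalised eigenvector v of λ).

  λ = 2: largest Jordan block has size 2, contributing (x − 2)^2

So m_A(x) = (x - 2)^2 = x^2 - 4*x + 4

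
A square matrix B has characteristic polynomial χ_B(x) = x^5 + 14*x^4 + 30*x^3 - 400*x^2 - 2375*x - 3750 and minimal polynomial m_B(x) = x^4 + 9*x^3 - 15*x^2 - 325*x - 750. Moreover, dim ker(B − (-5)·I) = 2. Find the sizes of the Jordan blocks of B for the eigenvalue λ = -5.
Block sizes for λ = -5: [3, 1]

Step 1 — from the characteristic polynomial, algebraic multiplicity of λ = -5 is 4. From dim ker(B − (-5)·I) = 2, there are exactly 2 Jordan blocks for λ = -5.
Step 2 — from the minimal polynomial, the factor (x + 5)^3 tells us the largest block for λ = -5 has size 3.
Step 3 — with total size 4, 2 blocks, and largest block 3, the block sizes (in nonincreasing order) are [3, 1].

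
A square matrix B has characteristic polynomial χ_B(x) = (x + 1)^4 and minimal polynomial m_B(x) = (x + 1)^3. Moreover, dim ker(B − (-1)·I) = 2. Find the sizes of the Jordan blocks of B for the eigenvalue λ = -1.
Block sizes for λ = -1: [3, 1]

Step 1 — from the characteristic polynomial, algebraic multiplicity of λ = -1 is 4. From dim ker(B − (-1)·I) = 2, there are exactly 2 Jordan blocks for λ = -1.
Step 2 — from the minimal polynomial, the factor (x + 1)^3 tells us the largest block for λ = -1 has size 3.
Step 3 — with total size 4, 2 blocks, and largest block 3, the block sizes (in nonincreasing order) are [3, 1].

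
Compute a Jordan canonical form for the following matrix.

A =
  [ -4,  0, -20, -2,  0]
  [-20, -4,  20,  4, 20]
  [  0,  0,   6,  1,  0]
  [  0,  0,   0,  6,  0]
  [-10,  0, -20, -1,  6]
J_1(-4) ⊕ J_1(-4) ⊕ J_2(6) ⊕ J_1(6)

The characteristic polynomial is
  det(x·I − A) = x^5 - 10*x^4 - 20*x^3 + 360*x^2 - 3456 = (x - 6)^3*(x + 4)^2

Eigenvalues and multiplicities (the geometric multiplicity of λ is n − rank(A − λI), which equals the number of Jordan blocks for λ):
  λ = -4: algebraic multiplicity = 2, geometric multiplicity = 2
  λ = 6: algebraic multiplicity = 3, geometric multiplicity = 2

Determining the block sizes for each eigenvalue:
  λ = -4: gm = am = 2, so every block has size 1 → block sizes [1, 1]
  λ = 6: 2 blocks summing to 3 forces exactly one block of size 2 and the rest size 1 → block sizes [2, 1]

Assembling the blocks gives a Jordan form
J =
  [-4,  0, 0, 0, 0]
  [ 0, -4, 0, 0, 0]
  [ 0,  0, 6, 1, 0]
  [ 0,  0, 0, 6, 0]
  [ 0,  0, 0, 0, 6]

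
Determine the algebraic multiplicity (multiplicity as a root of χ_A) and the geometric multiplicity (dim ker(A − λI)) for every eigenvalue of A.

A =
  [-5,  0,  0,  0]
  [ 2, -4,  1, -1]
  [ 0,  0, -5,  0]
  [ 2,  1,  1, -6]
λ = -5: alg = 4, geom = 3

Step 1 — factor the characteristic polynomial to read off the algebraic multiplicities:
  χ_A(x) = (x + 5)^4

Step 2 — compute geometric multiplicities via the rank-nullity identity g(λ) = n − rank(A − λI):
  rank(A − (-5)·I) = 1, so dim ker(A − (-5)·I) = n − 1 = 3

Summary:
  λ = -5: algebraic multiplicity = 4, geometric multiplicity = 3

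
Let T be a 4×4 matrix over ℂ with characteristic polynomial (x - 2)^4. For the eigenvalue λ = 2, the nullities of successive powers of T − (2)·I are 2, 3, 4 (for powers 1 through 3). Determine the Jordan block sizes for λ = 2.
Block sizes for λ = 2: [3, 1]

From the dimensions of kernels of powers, the number of Jordan blocks of size at least j is d_j − d_{j−1} where d_j = dim ker(N^j) (with d_0 = 0). Computing the differences gives [2, 1, 1].
The number of blocks of size exactly k is (#blocks of size ≥ k) − (#blocks of size ≥ k + 1), so the partition is: 1 block(s) of size 1, 1 block(s) of size 3.
In nonincreasing order the block sizes are [3, 1].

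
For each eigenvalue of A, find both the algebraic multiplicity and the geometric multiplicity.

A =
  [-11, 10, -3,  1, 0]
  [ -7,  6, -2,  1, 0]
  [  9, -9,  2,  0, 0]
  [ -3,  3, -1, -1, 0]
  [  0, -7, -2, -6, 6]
λ = -1: alg = 4, geom = 2; λ = 6: alg = 1, geom = 1

Step 1 — factor the characteristic polynomial to read off the algebraic multiplicities:
  χ_A(x) = (x - 6)*(x + 1)^4

Step 2 — compute geometric multiplicities via the rank-nullity identity g(λ) = n − rank(A − λI):
  rank(A − (-1)·I) = 3, so dim ker(A − (-1)·I) = n − 3 = 2
  rank(A − (6)·I) = 4, so dim ker(A − (6)·I) = n − 4 = 1

Summary:
  λ = -1: algebraic multiplicity = 4, geometric multiplicity = 2
  λ = 6: algebraic multiplicity = 1, geometric multiplicity = 1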